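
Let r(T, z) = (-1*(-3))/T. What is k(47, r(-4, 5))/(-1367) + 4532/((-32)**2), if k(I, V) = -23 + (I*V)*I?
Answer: 1978827/349952 ≈ 5.6546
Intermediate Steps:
r(T, z) = 3/T
k(I, V) = -23 + V*I**2
k(47, r(-4, 5))/(-1367) + 4532/((-32)**2) = (-23 + (3/(-4))*47**2)/(-1367) + 4532/((-32)**2) = (-23 + (3*(-1/4))*2209)*(-1/1367) + 4532/1024 = (-23 - 3/4*2209)*(-1/1367) + 4532*(1/1024) = (-23 - 6627/4)*(-1/1367) + 1133/256 = -6719/4*(-1/1367) + 1133/256 = 6719/5468 + 1133/256 = 1978827/349952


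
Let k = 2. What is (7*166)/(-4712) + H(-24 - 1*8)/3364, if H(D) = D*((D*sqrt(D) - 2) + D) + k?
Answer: 153389/1981396 + 1024*I*sqrt(2)/841 ≈ 0.077415 + 1.7219*I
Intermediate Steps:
H(D) = 2 + D*(-2 + D + D**(3/2)) (H(D) = D*((D*sqrt(D) - 2) + D) + 2 = D*((D**(3/2) - 2) + D) + 2 = D*((-2 + D**(3/2)) + D) + 2 = D*(-2 + D + D**(3/2)) + 2 = 2 + D*(-2 + D + D**(3/2)))
(7*166)/(-4712) + H(-24 - 1*8)/3364 = (7*166)/(-4712) + (2 + (-24 - 1*8)**2 + (-24 - 1*8)**(5/2) - 2*(-24 - 1*8))/3364 = 1162*(-1/4712) + (2 + (-24 - 8)**2 + (-24 - 8)**(5/2) - 2*(-24 - 8))*(1/3364) = -581/2356 + (2 + (-32)**2 + (-32)**(5/2) - 2*(-32))*(1/3364) = -581/2356 + (2 + 1024 + 4096*I*sqrt(2) + 64)*(1/3364) = -581/2356 + (1090 + 4096*I*sqrt(2))*(1/3364) = -581/2356 + (545/1682 + 1024*I*sqrt(2)/841) = 153389/1981396 + 1024*I*sqrt(2)/841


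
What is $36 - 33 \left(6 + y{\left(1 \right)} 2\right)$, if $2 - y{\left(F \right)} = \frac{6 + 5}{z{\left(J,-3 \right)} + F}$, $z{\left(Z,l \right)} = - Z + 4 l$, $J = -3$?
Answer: $- \frac{1539}{4} \approx -384.75$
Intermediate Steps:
$y{\left(F \right)} = 2 - \frac{11}{-9 + F}$ ($y{\left(F \right)} = 2 - \frac{6 + 5}{\left(\left(-1\right) \left(-3\right) + 4 \left(-3\right)\right) + F} = 2 - \frac{11}{\left(3 - 12\right) + F} = 2 - \frac{11}{-9 + F}$)
$36 - 33 \left(6 + y{\left(1 \right)} 2\right) = 36 - 33 \left(6 + \frac{-29 + 2 \cdot 1}{-9 + 1} \cdot 2\right) = 36 - 33 \left(6 + \frac{-29 + 2}{-8} \cdot 2\right) = 36 - 33 \left(6 + \left(- \frac{1}{8}\right) \left(-27\right) 2\right) = 36 - 33 \left(6 + \frac{27}{8} \cdot 2\right) = 36 - 33 \left(6 + \frac{27}{4}\right) = 36 - \frac{1683}{4} = - \frac{1539}{4}$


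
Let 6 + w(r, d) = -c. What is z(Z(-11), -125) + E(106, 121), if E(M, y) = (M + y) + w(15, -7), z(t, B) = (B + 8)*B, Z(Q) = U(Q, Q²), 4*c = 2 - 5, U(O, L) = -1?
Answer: 59387/4 ≈ 14847.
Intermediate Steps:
c = -¾ (c = (2 - 5)/4 = (¼)*(-3) = -¾ ≈ -0.75000)
Z(Q) = -1
z(t, B) = B*(8 + B) (z(t, B) = (8 + B)*B = B*(8 + B))
w(r, d) = -21/4 (w(r, d) = -6 - 1*(-¾) = -6 + ¾ = -21/4)
E(M, y) = -21/4 + M + y (E(M, y) = (M + y) - 21/4 = -21/4 + M + y)
z(Z(-11), -125) + E(106, 121) = -125*(8 - 125) + (-21/4 + 106 + 121) = -125*(-117) + 887/4 = 14625 + 887/4 = 59387/4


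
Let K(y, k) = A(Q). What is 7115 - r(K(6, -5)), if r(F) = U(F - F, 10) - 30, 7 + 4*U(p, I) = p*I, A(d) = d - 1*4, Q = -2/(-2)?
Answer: 28587/4 ≈ 7146.8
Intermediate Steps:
Q = 1 (Q = -2*(-½) = 1)
A(d) = -4 + d (A(d) = d - 4 = -4 + d)
U(p, I) = -7/4 + I*p/4 (U(p, I) = -7/4 + (p*I)/4 = -7/4 + (I*p)/4 = -7/4 + I*p/4)
K(y, k) = -3 (K(y, k) = -4 + 1 = -3)
r(F) = -127/4 (r(F) = (-7/4 + (¼)*10*(F - F)) - 30 = (-7/4 + (¼)*10*0) - 30 = (-7/4 + 0) - 30 = -7/4 - 30 = -127/4)
7115 - r(K(6, -5)) = 7115 - 1*(-127/4) = 7115 + 127/4 = 28587/4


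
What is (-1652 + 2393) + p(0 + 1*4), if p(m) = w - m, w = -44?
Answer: 693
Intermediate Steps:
p(m) = -44 - m
(-1652 + 2393) + p(0 + 1*4) = (-1652 + 2393) + (-44 - (0 + 1*4)) = 741 + (-44 - (0 + 4)) = 741 + (-44 - 1*4) = 741 + (-44 - 4) = 741 - 48 = 693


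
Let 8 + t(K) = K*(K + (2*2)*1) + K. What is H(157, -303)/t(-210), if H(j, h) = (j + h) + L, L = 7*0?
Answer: -73/21521 ≈ -0.0033920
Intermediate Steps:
L = 0
t(K) = -8 + K + K*(4 + K) (t(K) = -8 + (K*(K + (2*2)*1) + K) = -8 + (K*(K + 4*1) + K) = -8 + (K*(K + 4) + K) = -8 + (K*(4 + K) + K) = -8 + (K + K*(4 + K)) = -8 + K + K*(4 + K))
H(j, h) = h + j (H(j, h) = (j + h) + 0 = (h + j) + 0 = h + j)
H(157, -303)/t(-210) = (-303 + 157)/(-8 + (-210)² + 5*(-210)) = -146/(-8 + 44100 - 1050) = -146/43042 = -146*1/43042 = -73/21521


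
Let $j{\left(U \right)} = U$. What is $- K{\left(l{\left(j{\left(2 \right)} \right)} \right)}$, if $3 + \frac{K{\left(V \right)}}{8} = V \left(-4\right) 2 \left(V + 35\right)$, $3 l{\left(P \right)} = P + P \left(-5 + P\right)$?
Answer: $- \frac{25640}{9} \approx -2848.9$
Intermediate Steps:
$l{\left(P \right)} = \frac{P}{3} + \frac{P \left(-5 + P\right)}{3}$ ($l{\left(P \right)} = \frac{P + P \left(-5 + P\right)}{3} = \frac{P}{3} + \frac{P \left(-5 + P\right)}{3}$)
$K{\left(V \right)} = -24 - 64 V \left(35 + V\right)$ ($K{\left(V \right)} = -24 + 8 V \left(-4\right) 2 \left(V + 35\right) = -24 + 8 - 4 V 2 \left(35 + V\right) = -24 + 8 - 8 V \left(35 + V\right) = -24 + 8 \left(- 8 V \left(35 + V\right)\right) = -24 - 64 V \left(35 + V\right)$)
$- K{\left(l{\left(j{\left(2 \right)} \right)} \right)} = - (-24 - 2240 \cdot \frac{1}{3} \cdot 2 \left(-4 + 2\right) - 64 \left(\frac{1}{3} \cdot 2 \left(-4 + 2\right)\right)^{2}) = - (-24 - 2240 \cdot \frac{1}{3} \cdot 2 \left(-2\right) - 64 \left(\frac{1}{3} \cdot 2 \left(-2\right)\right)^{2}) = - (-24 - - \frac{8960}{3} - 64 \left(- \frac{4}{3}\right)^{2}) = - (-24 + \frac{8960}{3} - \frac{1024}{9}) = \left(-1\right) \frac{25640}{9} = - \frac{25640}{9}$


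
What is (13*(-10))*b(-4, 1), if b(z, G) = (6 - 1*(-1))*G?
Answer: -910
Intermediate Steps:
b(z, G) = 7*G (b(z, G) = (6 + 1)*G = 7*G)
(13*(-10))*b(-4, 1) = (13*(-10))*(7*1) = -130*7 = -910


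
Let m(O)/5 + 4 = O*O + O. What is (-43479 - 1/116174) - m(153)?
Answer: -18735264807/116174 ≈ -1.6127e+5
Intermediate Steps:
m(O) = -20 + 5*O + 5*O² (m(O) = -20 + 5*(O*O + O) = -20 + 5*(O² + O) = -20 + 5*(O + O²) = -20 + (5*O + 5*O²) = -20 + 5*O + 5*O²)
(-43479 - 1/116174) - m(153) = (-43479 - 1/116174) - (-20 + 5*153 + 5*153²) = (-43479 - 1*1/116174) - (-20 + 765 + 5*23409) = (-43479 - 1/116174) - (-20 + 765 + 117045) = -5051129347/116174 - 1*117790 = -5051129347/116174 - 117790 = -18735264807/116174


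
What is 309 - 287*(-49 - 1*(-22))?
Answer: 8058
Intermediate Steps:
309 - 287*(-49 - 1*(-22)) = 309 - 287*(-49 + 22) = 309 - 287*(-27) = 309 + 7749 = 8058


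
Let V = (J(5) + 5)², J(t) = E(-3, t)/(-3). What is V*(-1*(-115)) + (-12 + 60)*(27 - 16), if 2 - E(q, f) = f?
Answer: 4668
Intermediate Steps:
E(q, f) = 2 - f
J(t) = -⅔ + t/3 (J(t) = (2 - t)/(-3) = (2 - t)*(-⅓) = -⅔ + t/3)
V = 36 (V = ((-⅔ + (⅓)*5) + 5)² = ((-⅔ + 5/3) + 5)² = (1 + 5)² = 6² = 36)
V*(-1*(-115)) + (-12 + 60)*(27 - 16) = 36*(-1*(-115)) + (-12 + 60)*(27 - 16) = 36*115 + 48*11 = 4140 + 528 = 4668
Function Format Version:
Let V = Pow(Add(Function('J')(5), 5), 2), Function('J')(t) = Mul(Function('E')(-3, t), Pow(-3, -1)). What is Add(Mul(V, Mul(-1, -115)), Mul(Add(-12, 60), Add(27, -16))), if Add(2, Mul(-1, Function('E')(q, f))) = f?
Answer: 4668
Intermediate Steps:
Function('E')(q, f) = Add(2, Mul(-1, f))
Function('J')(t) = Add(Rational(-2, 3), Mul(Rational(1, 3), t)) (Function('J')(t) = Mul(Add(2, Mul(-1, t)), Pow(-3, -1)) = Mul(Add(2, Mul(-1, t)), Rational(-1, 3)) = Add(Rational(-2, 3), Mul(Rational(1, 3), t)))
V = 36 (V = Pow(Add(Add(Rational(-2, 3), Mul(Rational(1, 3), 5)), 5), 2) = Pow(Add(Add(Rational(-2, 3), Rational(5, 3)), 5), 2) = Pow(Add(1, 5), 2) = Pow(6, 2) = 36)
Add(Mul(V, Mul(-1, -115)), Mul(Add(-12, 60), Add(27, -16))) = Add(Mul(36, Mul(-1, -115)), Mul(Add(-12, 60), Add(27, -16))) = Add(Mul(36, 115), Mul(48, 11)) = Add(4140, 528) = 4668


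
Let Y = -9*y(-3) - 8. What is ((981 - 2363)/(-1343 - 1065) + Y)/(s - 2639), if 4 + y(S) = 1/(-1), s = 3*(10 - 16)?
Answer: -45239/3199028 ≈ -0.014141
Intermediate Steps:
s = -18 (s = 3*(-6) = -18)
y(S) = -5 (y(S) = -4 + 1/(-1) = -4 - 1 = -5)
Y = 37 (Y = -9*(-5) - 8 = 45 - 8 = 37)
((981 - 2363)/(-1343 - 1065) + Y)/(s - 2639) = ((981 - 2363)/(-1343 - 1065) + 37)/(-18 - 2639) = (-1382/(-2408) + 37)/(-2657) = (-1382*(-1/2408) + 37)*(-1/2657) = (691/1204 + 37)*(-1/2657) = (45239/1204)*(-1/2657) = -45239/3199028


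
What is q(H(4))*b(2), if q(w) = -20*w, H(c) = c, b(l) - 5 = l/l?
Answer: -480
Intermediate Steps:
b(l) = 6 (b(l) = 5 + l/l = 5 + 1 = 6)
q(H(4))*b(2) = -20*4*6 = -80*6 = -480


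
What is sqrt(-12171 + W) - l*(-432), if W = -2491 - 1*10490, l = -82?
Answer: -35424 + 8*I*sqrt(393) ≈ -35424.0 + 158.59*I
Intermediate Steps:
W = -12981 (W = -2491 - 10490 = -12981)
sqrt(-12171 + W) - l*(-432) = sqrt(-12171 - 12981) - (-82)*(-432) = sqrt(-25152) - 1*35424 = 8*I*sqrt(393) - 35424 = -35424 + 8*I*sqrt(393)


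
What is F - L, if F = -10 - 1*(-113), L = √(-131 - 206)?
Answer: 103 - I*√337 ≈ 103.0 - 18.358*I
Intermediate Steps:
L = I*√337 (L = √(-337) = I*√337 ≈ 18.358*I)
F = 103 (F = -10 + 113 = 103)
F - L = 103 - I*√337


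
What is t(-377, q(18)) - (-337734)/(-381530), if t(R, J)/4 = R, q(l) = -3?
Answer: -287842487/190765 ≈ -1508.9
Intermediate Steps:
t(R, J) = 4*R
t(-377, q(18)) - (-337734)/(-381530) = 4*(-377) - (-337734)/(-381530) = -1508 - (-337734)*(-1)/381530 = -1508 - 1*168867/190765 = -1508 - 168867/190765 = -287842487/190765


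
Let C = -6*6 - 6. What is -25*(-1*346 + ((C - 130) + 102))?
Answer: 10400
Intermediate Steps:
C = -42 (C = -36 - 6 = -42)
-25*(-1*346 + ((C - 130) + 102)) = -25*(-1*346 + ((-42 - 130) + 102)) = -25*(-346 + (-172 + 102)) = -25*(-346 - 70) = -25*(-416) = 10400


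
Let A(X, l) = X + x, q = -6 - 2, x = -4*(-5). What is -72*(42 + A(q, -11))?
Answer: -3888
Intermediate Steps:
x = 20
q = -8
A(X, l) = 20 + X (A(X, l) = X + 20 = 20 + X)
-72*(42 + A(q, -11)) = -72*(42 + (20 - 8)) = -72*(42 + 12) = -72*54 = -3888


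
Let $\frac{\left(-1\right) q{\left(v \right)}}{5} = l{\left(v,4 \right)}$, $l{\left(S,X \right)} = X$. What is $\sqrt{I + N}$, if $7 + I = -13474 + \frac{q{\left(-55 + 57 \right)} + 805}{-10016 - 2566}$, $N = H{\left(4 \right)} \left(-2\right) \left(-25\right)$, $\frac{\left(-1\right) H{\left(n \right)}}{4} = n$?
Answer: $\frac{i \sqrt{251198689146}}{4194} \approx 119.5 i$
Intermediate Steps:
$H{\left(n \right)} = - 4 n$
$q{\left(v \right)} = -20$ ($q{\left(v \right)} = \left(-5\right) 4 = -20$)
$N = -800$ ($N = \left(-4\right) 4 \left(-2\right) \left(-25\right) = \left(-16\right) \left(-2\right) \left(-25\right) = 32 \left(-25\right) = -800$)
$I = - \frac{169618727}{12582}$ ($I = -7 - \left(13474 - \frac{-20 + 805}{-10016 - 2566}\right) = -7 - \left(13474 - \frac{785}{-12582}\right) = -7 + \left(-13474 + 785 \left(- \frac{1}{12582}\right)\right) = -7 - \frac{169530653}{12582} = - \frac{169618727}{12582} \approx -13481.0$)
$\sqrt{I + N} = \sqrt{- \frac{169618727}{12582} - 800} = \sqrt{- \frac{179684327}{12582}} = \frac{i \sqrt{251198689146}}{4194}$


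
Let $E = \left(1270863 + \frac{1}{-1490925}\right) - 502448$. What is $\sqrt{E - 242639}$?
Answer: $\frac{\sqrt{46749001960383963}}{298185} \approx 725.1$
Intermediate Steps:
$E = \frac{1145649133874}{1490925}$ ($E = \left(1270863 - \frac{1}{1490925}\right) - 502448 = \frac{1894761418274}{1490925} - 502448 = \frac{1145649133874}{1490925} \approx 7.6842 \cdot 10^{5}$)
$\sqrt{E - 242639} = \sqrt{\frac{1145649133874}{1490925} - 242639} = \sqrt{\frac{783892582799}{1490925}} = \frac{\sqrt{46749001960383963}}{298185}$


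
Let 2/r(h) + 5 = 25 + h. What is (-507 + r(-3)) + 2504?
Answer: 33951/17 ≈ 1997.1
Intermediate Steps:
r(h) = 2/(20 + h) (r(h) = 2/(-5 + (25 + h)) = 2/(20 + h))
(-507 + r(-3)) + 2504 = (-507 + 2/(20 - 3)) + 2504 = (-507 + 2/17) + 2504 = -8617/17 + 2504 = 33951/17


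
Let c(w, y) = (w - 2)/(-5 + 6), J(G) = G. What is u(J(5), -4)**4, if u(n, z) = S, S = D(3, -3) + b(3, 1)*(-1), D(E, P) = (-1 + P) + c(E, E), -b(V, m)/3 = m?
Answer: 0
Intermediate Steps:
b(V, m) = -3*m
c(w, y) = -2 + w (c(w, y) = (-2 + w)/1 = (-2 + w)*1 = -2 + w)
D(E, P) = -3 + E + P (D(E, P) = (-1 + P) + (-2 + E) = -3 + E + P)
S = 0 (S = (-3 + 3 - 3) - 3*1*(-1) = -3 - 3*(-1) = -3 + 3 = 0)
u(n, z) = 0
u(J(5), -4)**4 = 0**4 = 0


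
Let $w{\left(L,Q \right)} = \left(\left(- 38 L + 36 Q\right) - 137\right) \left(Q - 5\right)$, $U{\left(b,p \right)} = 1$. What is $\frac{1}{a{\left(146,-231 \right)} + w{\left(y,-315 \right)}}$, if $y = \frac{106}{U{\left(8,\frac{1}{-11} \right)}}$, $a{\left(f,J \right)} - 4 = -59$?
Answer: $\frac{1}{4961545} \approx 2.0155 \cdot 10^{-7}$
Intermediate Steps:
$a{\left(f,J \right)} = -55$ ($a{\left(f,J \right)} = 4 - 59 = -55$)
$y = 106$ ($y = \frac{106}{1} = 106 \cdot 1 = 106$)
$w{\left(L,Q \right)} = \left(-5 + Q\right) \left(-137 - 38 L + 36 Q\right)$ ($w{\left(L,Q \right)} = \left(-137 - 38 L + 36 Q\right) \left(-5 + Q\right) = \left(-5 + Q\right) \left(-137 - 38 L + 36 Q\right)$)
$\frac{1}{a{\left(146,-231 \right)} + w{\left(y,-315 \right)}} = \frac{1}{-55 + \left(685 - -99855 + 36 \left(-315\right)^{2} + 190 \cdot 106 - 4028 \left(-315\right)\right)} = \frac{1}{-55 + \left(685 + 99855 + 36 \cdot 99225 + 20140 + 1268820\right)} = \frac{1}{-55 + \left(685 + 99855 + 3572100 + 20140 + 1268820\right)} = \frac{1}{-55 + 4961600} = \frac{1}{4961545}$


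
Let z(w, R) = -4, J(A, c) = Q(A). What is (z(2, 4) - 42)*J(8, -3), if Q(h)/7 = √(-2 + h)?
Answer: -322*√6 ≈ -788.74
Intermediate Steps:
Q(h) = 7*√(-2 + h)
J(A, c) = 7*√(-2 + A)
(z(2, 4) - 42)*J(8, -3) = (-4 - 42)*(7*√(-2 + 8)) = -322*√6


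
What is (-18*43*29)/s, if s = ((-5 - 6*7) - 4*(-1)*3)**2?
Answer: -22446/1225 ≈ -18.323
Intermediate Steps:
s = 1225 (s = ((-5 - 42) + 4*3)**2 = (-47 + 12)**2 = (-35)**2 = 1225)
(-18*43*29)/s = (-18*43*29)/1225 = -774*29*(1/1225) = -22446*1/1225 = -22446/1225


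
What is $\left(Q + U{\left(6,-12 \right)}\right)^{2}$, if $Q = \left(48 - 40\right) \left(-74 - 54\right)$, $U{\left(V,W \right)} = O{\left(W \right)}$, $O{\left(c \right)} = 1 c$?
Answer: $1073296$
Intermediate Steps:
$O{\left(c \right)} = c$
$U{\left(V,W \right)} = W$
$Q = -1024$ ($Q = 8 \left(-128\right) = -1024$)
$\left(Q + U{\left(6,-12 \right)}\right)^{2} = \left(-1024 - 12\right)^{2} = \left(-1036\right)^{2} = 1073296$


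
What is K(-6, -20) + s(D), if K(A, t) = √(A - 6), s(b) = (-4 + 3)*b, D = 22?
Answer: -22 + 2*I*√3 ≈ -22.0 + 3.4641*I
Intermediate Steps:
s(b) = -b
K(A, t) = √(-6 + A)
K(-6, -20) + s(D) = √(-6 - 6) - 1*22 = √(-12) - 22 = 2*I*√3 - 22 = -22 + 2*I*√3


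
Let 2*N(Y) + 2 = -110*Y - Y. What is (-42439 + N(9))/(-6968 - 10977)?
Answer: 85879/35890 ≈ 2.3928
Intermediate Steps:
N(Y) = -1 - 111*Y/2 (N(Y) = -1 + (-110*Y - Y)/2 = -1 + (-111*Y)/2 = -1 - 111*Y/2)
(-42439 + N(9))/(-6968 - 10977) = (-42439 + (-1 - 111/2*9))/(-6968 - 10977) = (-42439 + (-1 - 999/2))/(-17945) = (-42439 - 1001/2)*(-1/17945) = -85879/2*(-1/17945) = 85879/35890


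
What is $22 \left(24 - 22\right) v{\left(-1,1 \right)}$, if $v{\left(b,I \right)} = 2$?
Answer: $88$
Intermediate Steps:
$22 \left(24 - 22\right) v{\left(-1,1 \right)} = 22 \left(24 - 22\right) 2 = 22 \cdot 2 \cdot 2 = 44 \cdot 2 = 88$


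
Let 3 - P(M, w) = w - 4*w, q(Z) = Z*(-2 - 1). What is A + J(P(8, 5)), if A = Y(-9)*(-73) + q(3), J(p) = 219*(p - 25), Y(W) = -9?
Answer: -885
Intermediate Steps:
q(Z) = -3*Z (q(Z) = Z*(-3) = -3*Z)
P(M, w) = 3 + 3*w (P(M, w) = 3 - (w - 4*w) = 3 - (-3)*w = 3 + 3*w)
J(p) = -5475 + 219*p (J(p) = 219*(-25 + p) = -5475 + 219*p)
A = 648 (A = -9*(-73) - 3*3 = 657 - 9 = 648)
A + J(P(8, 5)) = 648 + (-5475 + 219*(3 + 3*5)) = 648 + (-5475 + 219*(3 + 15)) = 648 + (-5475 + 219*18) = 648 + (-5475 + 3942) = 648 - 1533 = -885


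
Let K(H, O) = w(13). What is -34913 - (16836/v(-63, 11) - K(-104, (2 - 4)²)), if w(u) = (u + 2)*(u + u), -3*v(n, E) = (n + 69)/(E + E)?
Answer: 150673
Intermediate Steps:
v(n, E) = -(69 + n)/(6*E) (v(n, E) = -(n + 69)/(3*(E + E)) = -(69 + n)/(3*(2*E)) = -(69 + n)*1/(2*E)/3 = -(69 + n)/(6*E))
w(u) = 2*u*(2 + u) (w(u) = (2 + u)*(2*u) = 2*u*(2 + u))
K(H, O) = 390 (K(H, O) = 2*13*(2 + 13) = 2*13*15 = 390)
-34913 - (16836/v(-63, 11) - K(-104, (2 - 4)²)) = -34913 - (16836/(((⅙)*(-69 - 1*(-63))/11)) - 1*390) = -34913 - (16836/(((⅙)*(1/11)*(-69 + 63))) - 390) = -34913 - (16836/(((⅙)*(1/11)*(-6))) - 390) = -34913 - (16836/(-1/11) - 390) = -34913 - (16836*(-11) - 390) = -34913 - (-185196 - 390) = -34913 - 1*(-185586) = -34913 + 185586 = 150673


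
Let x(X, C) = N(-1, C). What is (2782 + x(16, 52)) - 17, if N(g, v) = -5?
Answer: 2760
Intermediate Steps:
x(X, C) = -5
(2782 + x(16, 52)) - 17 = (2782 - 5) - 17 = 2777 - 17 = 2760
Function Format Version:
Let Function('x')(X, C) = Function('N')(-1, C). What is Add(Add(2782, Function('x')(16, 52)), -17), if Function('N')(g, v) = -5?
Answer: 2760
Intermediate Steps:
Function('x')(X, C) = -5
Add(Add(2782, Function('x')(16, 52)), -17) = Add(Add(2782, -5), -17) = Add(2777, -17) = 2760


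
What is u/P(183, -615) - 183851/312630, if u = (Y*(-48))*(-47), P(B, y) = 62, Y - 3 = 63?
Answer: 23268978859/9691530 ≈ 2401.0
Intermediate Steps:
Y = 66 (Y = 3 + 63 = 66)
u = 148896 (u = (66*(-48))*(-47) = -3168*(-47) = 148896)
u/P(183, -615) - 183851/312630 = 148896/62 - 183851/312630 = 148896*(1/62) - 183851*1/312630 = 74448/31 - 183851/312630 = 23268978859/9691530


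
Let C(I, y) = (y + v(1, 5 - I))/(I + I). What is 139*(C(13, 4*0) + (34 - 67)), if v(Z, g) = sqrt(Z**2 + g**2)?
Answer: -4587 + 139*sqrt(65)/26 ≈ -4543.9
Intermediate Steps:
C(I, y) = (y + sqrt(1 + (5 - I)**2))/(2*I) (C(I, y) = (y + sqrt(1**2 + (5 - I)**2))/(I + I) = (y + sqrt(1 + (5 - I)**2))/((2*I)) = (y + sqrt(1 + (5 - I)**2))*(1/(2*I)) = (y + sqrt(1 + (5 - I)**2))/(2*I))
139*(C(13, 4*0) + (34 - 67)) = 139*((1/2)*(4*0 + sqrt(1 + (-5 + 13)**2))/13 + (34 - 67)) = 139*((1/2)*(1/13)*(0 + sqrt(1 + 8**2)) - 33) = 139*((1/2)*(1/13)*(0 + sqrt(1 + 64)) - 33) = 139*((1/2)*(1/13)*(0 + sqrt(65)) - 33) = 139*((1/2)*(1/13)*sqrt(65) - 33) = 139*(sqrt(65)/26 - 33) = 139*(-33 + sqrt(65)/26) = -4587 + 139*sqrt(65)/26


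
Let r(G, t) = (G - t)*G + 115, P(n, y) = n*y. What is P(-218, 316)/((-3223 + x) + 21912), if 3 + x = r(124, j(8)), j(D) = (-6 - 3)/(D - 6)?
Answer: -68888/34735 ≈ -1.9832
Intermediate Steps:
j(D) = -9/(-6 + D)
r(G, t) = 115 + G*(G - t) (r(G, t) = G*(G - t) + 115 = 115 + G*(G - t))
x = 16046 (x = -3 + (115 + 124² - 1*124*(-9/(-6 + 8))) = -3 + (115 + 15376 - 1*124*(-9/2)) = -3 + (115 + 15376 + 558) = -3 + 16049 = 16046)
P(-218, 316)/((-3223 + x) + 21912) = (-218*316)/((-3223 + 16046) + 21912) = -68888/(12823 + 21912) = -68888/34735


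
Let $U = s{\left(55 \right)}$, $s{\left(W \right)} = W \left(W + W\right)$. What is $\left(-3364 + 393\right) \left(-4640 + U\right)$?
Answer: $-4189110$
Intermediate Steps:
$s{\left(W \right)} = 2 W^{2}$ ($s{\left(W \right)} = W 2 W = 2 W^{2}$)
$U = 6050$ ($U = 2 \cdot 55^{2} = 2 \cdot 3025 = 6050$)
$\left(-3364 + 393\right) \left(-4640 + U\right) = \left(-3364 + 393\right) \left(-4640 + 6050\right) = \left(-2971\right) 1410 = -4189110$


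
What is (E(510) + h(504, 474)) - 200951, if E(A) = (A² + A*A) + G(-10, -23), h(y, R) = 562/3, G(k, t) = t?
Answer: 958240/3 ≈ 3.1941e+5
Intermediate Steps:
h(y, R) = 562/3 (h(y, R) = 562*(⅓) = 562/3)
E(A) = -23 + 2*A² (E(A) = (A² + A*A) - 23 = (A² + A²) - 23 = 2*A² - 23 = -23 + 2*A²)
(E(510) + h(504, 474)) - 200951 = ((-23 + 2*510²) + 562/3) - 200951 = ((-23 + 2*260100) + 562/3) - 200951 = ((-23 + 520200) + 562/3) - 200951 = (520177 + 562/3) - 200951 = 1561093/3 - 200951 = 958240/3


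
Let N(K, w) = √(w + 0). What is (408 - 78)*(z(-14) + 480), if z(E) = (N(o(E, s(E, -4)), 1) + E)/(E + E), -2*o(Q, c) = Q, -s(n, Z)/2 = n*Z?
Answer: 2219745/14 ≈ 1.5855e+5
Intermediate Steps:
s(n, Z) = -2*Z*n (s(n, Z) = -2*n*Z = -2*Z*n)
o(Q, c) = -Q/2
N(K, w) = √w
z(E) = (1 + E)/(2*E) (z(E) = (√1 + E)/(E + E) = (1 + E)/((2*E)) = (1 + E)*(1/(2*E)) = (1 + E)/(2*E))
(408 - 78)*(z(-14) + 480) = (408 - 78)*((½)*(1 - 14)/(-14) + 480) = 330*((½)*(-1/14)*(-13) + 480) = 330*(13/28 + 480) = 330*(13453/28) = 2219745/14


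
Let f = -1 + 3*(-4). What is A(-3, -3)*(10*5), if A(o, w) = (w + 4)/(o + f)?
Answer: -25/8 ≈ -3.1250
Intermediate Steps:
f = -13 (f = -1 - 12 = -13)
A(o, w) = (4 + w)/(-13 + o) (A(o, w) = (w + 4)/(o - 13) = (4 + w)/(-13 + o))
A(-3, -3)*(10*5) = ((4 - 3)/(-13 - 3))*(10*5) = (1/(-16))*50 = -1/16*1*50 = -1/16*50 = -25/8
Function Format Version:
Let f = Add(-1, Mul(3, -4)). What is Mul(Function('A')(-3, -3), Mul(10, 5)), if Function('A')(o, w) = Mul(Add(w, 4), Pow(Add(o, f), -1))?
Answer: Rational(-25, 8) ≈ -3.1250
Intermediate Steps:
f = -13 (f = Add(-1, -12) = -13)
Function('A')(o, w) = Mul(Pow(Add(-13, o), -1), Add(4, w)) (Function('A')(o, w) = Mul(Add(w, 4), Pow(Add(o, -13), -1)) = Mul(Add(4, w), Pow(Add(-13, o), -1)) = Mul(Pow(Add(-13, o), -1), Add(4, w)))
Mul(Function('A')(-3, -3), Mul(10, 5)) = Mul(Mul(Pow(Add(-13, -3), -1), Add(4, -3)), Mul(10, 5)) = Mul(Mul(Pow(-16, -1), 1), 50) = Mul(Mul(Rational(-1, 16), 1), 50) = Mul(Rational(-1, 16), 50) = Rational(-25, 8)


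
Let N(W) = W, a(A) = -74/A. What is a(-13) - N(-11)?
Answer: 217/13 ≈ 16.692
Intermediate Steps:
a(-13) - N(-11) = -74/(-13) - 1*(-11) = -74*(-1/13) + 11 = 74/13 + 11 = 217/13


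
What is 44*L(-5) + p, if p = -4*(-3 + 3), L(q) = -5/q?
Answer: 44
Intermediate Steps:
p = 0 (p = -4*0 = 0)
44*L(-5) + p = 44*(-5/(-5)) + 0 = 44*(-5*(-⅕)) + 0 = 44*1 + 0 = 44 + 0 = 44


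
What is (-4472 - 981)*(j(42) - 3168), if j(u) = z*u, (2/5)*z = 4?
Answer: 14984844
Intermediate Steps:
z = 10 (z = (5/2)*4 = 10)
j(u) = 10*u
(-4472 - 981)*(j(42) - 3168) = (-4472 - 981)*(10*42 - 3168) = -5453*(420 - 3168) = -5453*(-2748) = 14984844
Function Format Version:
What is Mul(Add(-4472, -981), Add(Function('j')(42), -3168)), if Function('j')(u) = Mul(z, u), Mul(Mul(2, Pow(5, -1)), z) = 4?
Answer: 14984844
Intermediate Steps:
z = 10 (z = Mul(Rational(5, 2), 4) = 10)
Function('j')(u) = Mul(10, u)
Mul(Add(-4472, -981), Add(Function('j')(42), -3168)) = Mul(Add(-4472, -981), Add(Mul(10, 42), -3168)) = Mul(-5453, Add(420, -3168)) = Mul(-5453, -2748) = 14984844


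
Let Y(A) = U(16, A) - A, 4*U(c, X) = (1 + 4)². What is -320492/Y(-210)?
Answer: -1281968/865 ≈ -1482.0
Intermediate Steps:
U(c, X) = 25/4 (U(c, X) = (1 + 4)²/4 = (¼)*5² = (¼)*25 = 25/4)
Y(A) = 25/4 - A
-320492/Y(-210) = -320492/(25/4 - 1*(-210)) = -320492/(25/4 + 210) = -320492/865/4 = -320492*4/865 = -1281968/865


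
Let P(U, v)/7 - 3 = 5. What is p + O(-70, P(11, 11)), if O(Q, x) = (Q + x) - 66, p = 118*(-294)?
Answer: -34772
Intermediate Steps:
p = -34692
P(U, v) = 56 (P(U, v) = 21 + 7*5 = 21 + 35 = 56)
O(Q, x) = -66 + Q + x
p + O(-70, P(11, 11)) = -34692 + (-66 - 70 + 56) = -34692 - 80 = -34772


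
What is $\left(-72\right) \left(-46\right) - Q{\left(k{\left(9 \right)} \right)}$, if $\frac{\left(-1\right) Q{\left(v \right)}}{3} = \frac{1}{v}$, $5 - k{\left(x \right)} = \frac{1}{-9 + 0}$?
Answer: $\frac{152379}{46} \approx 3312.6$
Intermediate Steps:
$k{\left(x \right)} = \frac{46}{9}$ ($k{\left(x \right)} = 5 - \frac{1}{-9 + 0} = 5 - \frac{1}{-9} = 5 - - \frac{1}{9} = 5 + \frac{1}{9} = \frac{46}{9}$)
$Q{\left(v \right)} = - \frac{3}{v}$
$\left(-72\right) \left(-46\right) - Q{\left(k{\left(9 \right)} \right)} = \left(-72\right) \left(-46\right) - - \frac{3}{\frac{46}{9}} = 3312 - \left(-3\right) \frac{9}{46} = 3312 - - \frac{27}{46} = 3312 + \frac{27}{46} = \frac{152379}{46}$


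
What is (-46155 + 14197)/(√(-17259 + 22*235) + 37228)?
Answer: -1189732424/1385936073 + 31958*I*√12089/1385936073 ≈ -0.85843 + 0.0025353*I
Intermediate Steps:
(-46155 + 14197)/(√(-17259 + 22*235) + 37228) = -31958/(√(-17259 + 5170) + 37228) = -31958/(√(-12089) + 37228) = -31958/(I*√12089 + 37228) = -31958/(37228 + I*√12089)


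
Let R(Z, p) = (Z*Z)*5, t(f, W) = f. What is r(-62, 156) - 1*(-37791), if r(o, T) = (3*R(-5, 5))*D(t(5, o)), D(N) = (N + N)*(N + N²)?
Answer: 150291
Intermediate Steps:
R(Z, p) = 5*Z² (R(Z, p) = Z²*5 = 5*Z²)
D(N) = 2*N*(N + N²) (D(N) = (2*N)*(N + N²) = 2*N*(N + N²))
r(o, T) = 112500 (r(o, T) = (3*(5*(-5)²))*(2*5²*(1 + 5)) = (3*(5*25))*(2*25*6) = (3*125)*300 = 375*300 = 112500)
r(-62, 156) - 1*(-37791) = 112500 - 1*(-37791) = 112500 + 37791 = 150291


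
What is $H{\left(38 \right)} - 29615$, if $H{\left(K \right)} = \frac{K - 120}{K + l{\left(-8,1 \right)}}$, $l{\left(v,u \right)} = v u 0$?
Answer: $- \frac{562726}{19} \approx -29617.0$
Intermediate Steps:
$l{\left(v,u \right)} = 0$ ($l{\left(v,u \right)} = u v 0 = 0$)
$H{\left(K \right)} = \frac{-120 + K}{K}$ ($H{\left(K \right)} = \frac{K - 120}{K + 0} = \frac{-120 + K}{K}$)
$H{\left(38 \right)} - 29615 = \frac{-120 + 38}{38} - 29615 = \frac{1}{38} \left(-82\right) - 29615 = - \frac{41}{19} - 29615 = - \frac{562726}{19}$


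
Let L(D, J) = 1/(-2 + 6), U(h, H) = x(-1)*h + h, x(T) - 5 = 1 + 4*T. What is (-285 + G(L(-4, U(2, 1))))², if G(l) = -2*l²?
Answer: 5202961/64 ≈ 81296.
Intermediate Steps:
x(T) = 6 + 4*T (x(T) = 5 + (1 + 4*T) = 6 + 4*T)
U(h, H) = 3*h (U(h, H) = (6 + 4*(-1))*h + h = (6 - 4)*h + h = 2*h + h = 3*h)
L(D, J) = ¼ (L(D, J) = 1/4 = ¼)
(-285 + G(L(-4, U(2, 1))))² = (-285 - 2*(¼)²)² = (-285 - 2*1/16)² = (-285 - ⅛)² = (-2281/8)² = 5202961/64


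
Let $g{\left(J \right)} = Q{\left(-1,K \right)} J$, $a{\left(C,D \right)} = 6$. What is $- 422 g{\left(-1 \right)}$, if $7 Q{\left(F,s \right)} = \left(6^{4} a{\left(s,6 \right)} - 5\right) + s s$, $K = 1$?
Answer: $\frac{3279784}{7} \approx 4.6854 \cdot 10^{5}$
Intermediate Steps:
$Q{\left(F,s \right)} = \frac{7771}{7} + \frac{s^{2}}{7}$ ($Q{\left(F,s \right)} = \frac{\left(6^{4} \cdot 6 - 5\right) + s s}{7} = \frac{\left(1296 \cdot 6 - 5\right) + s^{2}}{7} = \frac{\left(7776 - 5\right) + s^{2}}{7} = \frac{7771 + s^{2}}{7} = \frac{7771}{7} + \frac{s^{2}}{7}$)
$g{\left(J \right)} = \frac{7772 J}{7}$ ($g{\left(J \right)} = \left(\frac{7771}{7} + \frac{1^{2}}{7}\right) J = \left(\frac{7771}{7} + \frac{1}{7} \cdot 1\right) J = \left(\frac{7771}{7} + \frac{1}{7}\right) J = \frac{7772 J}{7}$)
$- 422 g{\left(-1 \right)} = - 422 \cdot \frac{7772}{7} \left(-1\right) = \left(-422\right) \left(- \frac{7772}{7}\right) = \frac{3279784}{7}$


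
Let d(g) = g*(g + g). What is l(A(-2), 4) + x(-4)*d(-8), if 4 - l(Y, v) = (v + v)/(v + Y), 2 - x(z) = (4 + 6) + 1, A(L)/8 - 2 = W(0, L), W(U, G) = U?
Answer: -5742/5 ≈ -1148.4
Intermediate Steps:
A(L) = 16 (A(L) = 16 + 8*0 = 16 + 0 = 16)
x(z) = -9 (x(z) = 2 - ((4 + 6) + 1) = 2 - (10 + 1) = 2 - 1*11 = 2 - 11 = -9)
l(Y, v) = 4 - 2*v/(Y + v) (l(Y, v) = 4 - (v + v)/(v + Y) = 4 - 2*v/(Y + v))
d(g) = 2*g² (d(g) = g*(2*g) = 2*g²)
l(A(-2), 4) + x(-4)*d(-8) = 2*(4 + 2*16)/(16 + 4) - 18*(-8)² = 2*(4 + 32)/20 - 18*64 = 2*(1/20)*36 - 9*128 = 18/5 - 1152 = -5742/5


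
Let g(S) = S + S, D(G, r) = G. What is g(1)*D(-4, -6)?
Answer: -8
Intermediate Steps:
g(S) = 2*S
g(1)*D(-4, -6) = (2*1)*(-4) = 2*(-4) = -8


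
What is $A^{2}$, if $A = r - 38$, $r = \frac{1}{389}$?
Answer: $\frac{218477961}{151321} \approx 1443.8$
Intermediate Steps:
$r = \frac{1}{389} \approx 0.0025707$
$A = - \frac{14781}{389}$ ($A = \frac{1}{389} - 38 = - \frac{14781}{389} \approx -37.997$)
$A^{2} = \left(- \frac{14781}{389}\right)^{2} = \frac{218477961}{151321}$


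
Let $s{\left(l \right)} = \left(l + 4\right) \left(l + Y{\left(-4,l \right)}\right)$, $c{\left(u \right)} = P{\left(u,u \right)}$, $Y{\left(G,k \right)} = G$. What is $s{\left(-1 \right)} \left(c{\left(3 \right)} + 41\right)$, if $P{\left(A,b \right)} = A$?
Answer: $-660$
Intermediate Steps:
$c{\left(u \right)} = u$
$s{\left(l \right)} = \left(-4 + l\right) \left(4 + l\right)$ ($s{\left(l \right)} = \left(l + 4\right) \left(l - 4\right) = \left(4 + l\right) \left(-4 + l\right) = \left(-4 + l\right) \left(4 + l\right)$)
$s{\left(-1 \right)} \left(c{\left(3 \right)} + 41\right) = \left(-16 + \left(-1\right)^{2}\right) \left(3 + 41\right) = \left(-16 + 1\right) 44 = \left(-15\right) 44 = -660$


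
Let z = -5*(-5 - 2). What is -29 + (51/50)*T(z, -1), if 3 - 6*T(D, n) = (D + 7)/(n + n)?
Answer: -623/25 ≈ -24.920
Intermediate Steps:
z = 35 (z = -5*(-7) = 35)
T(D, n) = ½ - (7 + D)/(12*n) (T(D, n) = ½ - (D + 7)/(6*(n + n)) = ½ - (7 + D)/(6*(2*n)) = ½ - (7 + D)*1/(2*n)/6 = ½ - (7 + D)/(12*n))
-29 + (51/50)*T(z, -1) = -29 + (51/50)*((1/12)*(-7 - 1*35 + 6*(-1))/(-1)) = -29 + (51*(1/50))*((1/12)*(-1)*(-7 - 35 - 6)) = -29 + 51*((1/12)*(-1)*(-48))/50 = -29 + (51/50)*4 = -29 + 102/25 = -623/25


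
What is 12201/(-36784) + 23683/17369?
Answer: 59930573/58081936 ≈ 1.0318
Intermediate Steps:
12201/(-36784) + 23683/17369 = 12201*(-1/36784) + 23683*(1/17369) = -12201/36784 + 2153/1579 = 59930573/58081936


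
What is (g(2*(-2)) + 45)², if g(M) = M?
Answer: 1681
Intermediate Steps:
(g(2*(-2)) + 45)² = (2*(-2) + 45)² = (-4 + 45)² = 41² = 1681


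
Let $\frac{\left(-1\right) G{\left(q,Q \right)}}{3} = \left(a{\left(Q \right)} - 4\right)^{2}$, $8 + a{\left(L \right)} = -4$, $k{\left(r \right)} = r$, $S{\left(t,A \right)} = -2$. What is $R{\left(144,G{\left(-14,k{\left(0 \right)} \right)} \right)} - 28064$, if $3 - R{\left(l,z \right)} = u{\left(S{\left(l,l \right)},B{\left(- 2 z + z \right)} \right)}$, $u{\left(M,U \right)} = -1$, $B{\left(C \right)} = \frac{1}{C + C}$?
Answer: $-28060$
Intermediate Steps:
$B{\left(C \right)} = \frac{1}{2 C}$
$a{\left(L \right)} = -12$ ($a{\left(L \right)} = -8 - 4 = -12$)
$G{\left(q,Q \right)} = -768$ ($G{\left(q,Q \right)} = - 3 \left(-12 - 4\right)^{2} = - 3 \left(-16\right)^{2} = \left(-3\right) 256 = -768$)
$R{\left(l,z \right)} = 4$ ($R{\left(l,z \right)} = 3 - -1 = 3 + 1 = 4$)
$R{\left(144,G{\left(-14,k{\left(0 \right)} \right)} \right)} - 28064 = 4 - 28064 = -28060$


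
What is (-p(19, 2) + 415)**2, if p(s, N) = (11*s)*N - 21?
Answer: 324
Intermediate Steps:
p(s, N) = -21 + 11*N*s (p(s, N) = 11*N*s - 21 = -21 + 11*N*s)
(-p(19, 2) + 415)**2 = (-(-21 + 11*2*19) + 415)**2 = (-(-21 + 418) + 415)**2 = (-1*397 + 415)**2 = (-397 + 415)**2 = 18**2 = 324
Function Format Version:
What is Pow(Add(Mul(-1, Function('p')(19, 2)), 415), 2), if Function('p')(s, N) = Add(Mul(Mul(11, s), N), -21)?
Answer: 324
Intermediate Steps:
Function('p')(s, N) = Add(-21, Mul(11, N, s)) (Function('p')(s, N) = Add(Mul(11, N, s), -21) = Add(-21, Mul(11, N, s)))
Pow(Add(Mul(-1, Function('p')(19, 2)), 415), 2) = Pow(Add(Mul(-1, Add(-21, Mul(11, 2, 19))), 415), 2) = Pow(Add(Mul(-1, Add(-21, 418)), 415), 2) = Pow(Add(Mul(-1, 397), 415), 2) = Pow(Add(-397, 415), 2) = Pow(18, 2) = 324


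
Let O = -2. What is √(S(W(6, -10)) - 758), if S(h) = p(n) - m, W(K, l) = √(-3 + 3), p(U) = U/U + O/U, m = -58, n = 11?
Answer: I*√84601/11 ≈ 26.442*I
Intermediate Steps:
p(U) = 1 - 2/U (p(U) = U/U - 2/U = 1 - 2/U)
W(K, l) = 0 (W(K, l) = √0 = 0)
S(h) = 647/11 (S(h) = (-2 + 11)/11 - 1*(-58) = (1/11)*9 + 58 = 9/11 + 58 = 647/11)
√(S(W(6, -10)) - 758) = √(647/11 - 758) = √(-7691/11) = I*√84601/11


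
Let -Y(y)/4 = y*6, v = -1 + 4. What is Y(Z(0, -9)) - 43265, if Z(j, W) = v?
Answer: -43337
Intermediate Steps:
v = 3
Z(j, W) = 3
Y(y) = -24*y (Y(y) = -4*y*6 = -24*y)
Y(Z(0, -9)) - 43265 = -24*3 - 43265 = -72 - 43265 = -43337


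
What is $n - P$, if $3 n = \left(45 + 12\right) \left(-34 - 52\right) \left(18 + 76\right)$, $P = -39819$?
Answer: $-113777$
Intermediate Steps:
$n = -153596$ ($n = \frac{\left(45 + 12\right) \left(-34 - 52\right) \left(18 + 76\right)}{3} = \frac{57 \left(-86\right) 94}{3} = \frac{\left(-4902\right) 94}{3} = \frac{1}{3} \left(-460788\right) = -153596$)
$n - P = -153596 - -39819 = -153596 + 39819 = -113777$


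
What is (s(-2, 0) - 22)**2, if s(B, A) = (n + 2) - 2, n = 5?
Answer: 289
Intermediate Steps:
s(B, A) = 5 (s(B, A) = (5 + 2) - 2 = 7 - 2 = 5)
(s(-2, 0) - 22)**2 = (5 - 22)**2 = (-17)**2 = 289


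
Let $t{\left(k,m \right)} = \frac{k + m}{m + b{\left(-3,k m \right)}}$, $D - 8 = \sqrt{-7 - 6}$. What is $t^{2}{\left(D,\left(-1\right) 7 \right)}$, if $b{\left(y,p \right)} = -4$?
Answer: $\frac{\left(1 + i \sqrt{13}\right)^{2}}{121} \approx -0.099174 + 0.059596 i$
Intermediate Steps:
$D = 8 + i \sqrt{13}$ ($D = 8 + \sqrt{-7 - 6} = 8 + \sqrt{-13} = 8 + i \sqrt{13} \approx 8.0 + 3.6056 i$)
$t{\left(k,m \right)} = \frac{k + m}{-4 + m}$ ($t{\left(k,m \right)} = \frac{k + m}{m - 4} = \frac{k + m}{-4 + m}$)
$t^{2}{\left(D,\left(-1\right) 7 \right)} = \left(\frac{\left(8 + i \sqrt{13}\right) - 7}{-4 - 7}\right)^{2} = \left(\frac{1 + i \sqrt{13}}{-11}\right)^{2} = \left(- \frac{1 + i \sqrt{13}}{11}\right)^{2} = \left(- \frac{1}{11} - \frac{i \sqrt{13}}{11}\right)^{2}$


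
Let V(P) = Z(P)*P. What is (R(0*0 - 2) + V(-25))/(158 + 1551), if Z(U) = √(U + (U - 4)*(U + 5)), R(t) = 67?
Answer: 67/1709 - 25*√555/1709 ≈ -0.30542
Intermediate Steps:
Z(U) = √(U + (-4 + U)*(5 + U))
V(P) = P*√(-20 + P² + 2*P) (V(P) = √(-20 + P² + 2*P)*P = P*√(-20 + P² + 2*P))
(R(0*0 - 2) + V(-25))/(158 + 1551) = (67 - 25*√(-20 + (-25)² + 2*(-25)))/(158 + 1551) = (67 - 25*√(-20 + 625 - 50))/1709 = (67 - 25*√555)*(1/1709) = 67/1709 - 25*√555/1709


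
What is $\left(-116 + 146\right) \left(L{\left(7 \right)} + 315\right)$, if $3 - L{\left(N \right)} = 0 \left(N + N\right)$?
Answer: $9540$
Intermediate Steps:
$L{\left(N \right)} = 3$ ($L{\left(N \right)} = 3 - 0 \left(N + N\right) = 3 - 0 \cdot 2 N = 3 - 0 = 3 + 0 = 3$)
$\left(-116 + 146\right) \left(L{\left(7 \right)} + 315\right) = \left(-116 + 146\right) \left(3 + 315\right) = 30 \cdot 318 = 9540$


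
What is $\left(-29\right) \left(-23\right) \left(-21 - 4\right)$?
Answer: $-16675$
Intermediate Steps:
$\left(-29\right) \left(-23\right) \left(-21 - 4\right) = 667 \left(-21 - 4\right) = 667 \left(-25\right) = -16675$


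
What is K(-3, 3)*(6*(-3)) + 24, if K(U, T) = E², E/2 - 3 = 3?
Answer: -2568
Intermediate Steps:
E = 12 (E = 6 + 2*3 = 6 + 6 = 12)
K(U, T) = 144 (K(U, T) = 12² = 144)
K(-3, 3)*(6*(-3)) + 24 = 144*(6*(-3)) + 24 = 144*(-18) + 24 = -2592 + 24 = -2568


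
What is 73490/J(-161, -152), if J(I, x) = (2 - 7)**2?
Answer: 14698/5 ≈ 2939.6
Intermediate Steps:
J(I, x) = 25 (J(I, x) = (-5)**2 = 25)
73490/J(-161, -152) = 73490/25 = 73490*(1/25) = 14698/5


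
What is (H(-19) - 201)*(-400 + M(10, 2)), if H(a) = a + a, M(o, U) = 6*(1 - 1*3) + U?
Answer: 97990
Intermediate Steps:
M(o, U) = -12 + U (M(o, U) = 6*(1 - 3) + U = 6*(-2) + U = -12 + U)
H(a) = 2*a
(H(-19) - 201)*(-400 + M(10, 2)) = (2*(-19) - 201)*(-400 + (-12 + 2)) = (-38 - 201)*(-400 - 10) = -239*(-410) = 97990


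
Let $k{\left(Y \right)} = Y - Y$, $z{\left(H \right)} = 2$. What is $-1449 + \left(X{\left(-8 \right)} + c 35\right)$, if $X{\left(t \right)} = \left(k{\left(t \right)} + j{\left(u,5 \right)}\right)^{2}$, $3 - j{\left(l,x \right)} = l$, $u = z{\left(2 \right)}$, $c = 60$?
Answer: $652$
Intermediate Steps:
$u = 2$
$j{\left(l,x \right)} = 3 - l$
$k{\left(Y \right)} = 0$
$X{\left(t \right)} = 1$ ($X{\left(t \right)} = \left(0 + \left(3 - 2\right)\right)^{2} = \left(0 + 1\right)^{2} = 1^{2} = 1$)
$-1449 + \left(X{\left(-8 \right)} + c 35\right) = -1449 + \left(1 + 60 \cdot 35\right) = -1449 + \left(1 + 2100\right) = -1449 + 2101 = 652$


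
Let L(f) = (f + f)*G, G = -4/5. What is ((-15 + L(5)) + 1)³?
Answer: -10648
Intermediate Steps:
G = -⅘ (G = -4*⅕ = -⅘ ≈ -0.80000)
L(f) = -8*f/5 (L(f) = (f + f)*(-⅘) = (2*f)*(-⅘) = -8*f/5)
((-15 + L(5)) + 1)³ = ((-15 - 8/5*5) + 1)³ = ((-15 - 8) + 1)³ = (-23 + 1)³ = (-22)³ = -10648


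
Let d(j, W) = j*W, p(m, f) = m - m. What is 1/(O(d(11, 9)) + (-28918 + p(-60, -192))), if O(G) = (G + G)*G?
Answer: -1/9316 ≈ -0.00010734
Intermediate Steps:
p(m, f) = 0
d(j, W) = W*j
O(G) = 2*G**2 (O(G) = (2*G)*G = 2*G**2)
1/(O(d(11, 9)) + (-28918 + p(-60, -192))) = 1/(2*(9*11)**2 + (-28918 + 0)) = 1/(2*99**2 - 28918) = 1/(2*9801 - 28918) = 1/(19602 - 28918) = 1/(-9316) = -1/9316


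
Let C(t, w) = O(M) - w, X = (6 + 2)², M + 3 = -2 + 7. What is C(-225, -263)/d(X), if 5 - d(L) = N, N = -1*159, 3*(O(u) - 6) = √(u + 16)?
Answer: 269/164 + √2/164 ≈ 1.6489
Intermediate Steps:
M = 2 (M = -3 + (-2 + 7) = -3 + 5 = 2)
O(u) = 6 + √(16 + u)/3 (O(u) = 6 + √(u + 16)/3 = 6 + √(16 + u)/3)
N = -159
X = 64 (X = 8² = 64)
d(L) = 164 (d(L) = 5 - 1*(-159) = 5 + 159 = 164)
C(t, w) = 6 + √2 - w (C(t, w) = (6 + √(16 + 2)/3) - w = (6 + √18/3) - w = (6 + (3*√2)/3) - w = (6 + √2) - w = 6 + √2 - w)
C(-225, -263)/d(X) = (6 + √2 - 1*(-263))/164 = (6 + √2 + 263)*(1/164) = (269 + √2)*(1/164) = 269/164 + √2/164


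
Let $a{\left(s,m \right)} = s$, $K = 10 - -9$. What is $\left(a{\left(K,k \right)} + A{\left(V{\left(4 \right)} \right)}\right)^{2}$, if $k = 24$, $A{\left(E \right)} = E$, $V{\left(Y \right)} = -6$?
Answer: $169$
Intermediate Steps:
$K = 19$ ($K = 10 + 9 = 19$)
$\left(a{\left(K,k \right)} + A{\left(V{\left(4 \right)} \right)}\right)^{2} = \left(19 - 6\right)^{2} = 13^{2} = 169$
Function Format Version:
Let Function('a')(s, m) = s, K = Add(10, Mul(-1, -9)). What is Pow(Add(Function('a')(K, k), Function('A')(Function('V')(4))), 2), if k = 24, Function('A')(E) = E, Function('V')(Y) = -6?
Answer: 169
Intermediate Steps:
K = 19 (K = Add(10, 9) = 19)
Pow(Add(Function('a')(K, k), Function('A')(Function('V')(4))), 2) = Pow(Add(19, -6), 2) = Pow(13, 2) = 169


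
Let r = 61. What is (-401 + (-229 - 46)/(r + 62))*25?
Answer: -1239950/123 ≈ -10081.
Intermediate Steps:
(-401 + (-229 - 46)/(r + 62))*25 = (-401 + (-229 - 46)/(61 + 62))*25 = (-401 - 275/123)*25 = -49598/123*25 = -1239950/123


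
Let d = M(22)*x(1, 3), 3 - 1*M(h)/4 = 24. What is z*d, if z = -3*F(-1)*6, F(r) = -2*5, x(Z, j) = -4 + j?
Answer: 15120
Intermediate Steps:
M(h) = -84 (M(h) = 12 - 4*24 = 12 - 96 = -84)
F(r) = -10
z = 180 (z = -3*(-10)*6 = 30*6 = 180)
d = 84 (d = -84*(-4 + 3) = -84*(-1) = 84)
z*d = 180*84 = 15120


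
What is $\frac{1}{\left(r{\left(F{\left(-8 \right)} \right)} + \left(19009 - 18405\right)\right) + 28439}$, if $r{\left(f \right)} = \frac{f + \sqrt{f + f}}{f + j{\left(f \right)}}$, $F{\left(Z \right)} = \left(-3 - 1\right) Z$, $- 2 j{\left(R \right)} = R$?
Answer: $\frac{2}{58091} \approx 3.4429 \cdot 10^{-5}$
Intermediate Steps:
$j{\left(R \right)} = - \frac{R}{2}$
$F{\left(Z \right)} = - 4 Z$
$r{\left(f \right)} = \frac{2 \left(f + \sqrt{2} \sqrt{f}\right)}{f}$ ($r{\left(f \right)} = \frac{f + \sqrt{f + f}}{f - \frac{f}{2}} = \frac{f + \sqrt{2 f}}{\frac{1}{2} f} = \left(f + \sqrt{2} \sqrt{f}\right) \frac{2}{f} = \frac{2 \left(f + \sqrt{2} \sqrt{f}\right)}{f}$)
$\frac{1}{\left(r{\left(F{\left(-8 \right)} \right)} + \left(19009 - 18405\right)\right) + 28439} = \frac{1}{\left(\left(2 + \frac{2 \sqrt{2}}{4 \sqrt{2}}\right) + \left(19009 - 18405\right)\right) + 28439} = \frac{1}{\left(\left(2 + 2 \sqrt{2} \frac{\sqrt{2}}{8}\right) + 604\right) + 28439} = \frac{1}{\left(\left(2 + \frac{1}{2}\right) + 604\right) + 28439} = \frac{1}{\left(\frac{5}{2} + 604\right) + 28439} = \frac{1}{\frac{1213}{2} + 28439} = \frac{1}{\frac{58091}{2}} = \frac{2}{58091}$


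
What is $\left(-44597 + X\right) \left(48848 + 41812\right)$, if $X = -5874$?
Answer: $-4575700860$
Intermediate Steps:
$\left(-44597 + X\right) \left(48848 + 41812\right) = \left(-44597 - 5874\right) \left(48848 + 41812\right) = \left(-50471\right) 90660 = -4575700860$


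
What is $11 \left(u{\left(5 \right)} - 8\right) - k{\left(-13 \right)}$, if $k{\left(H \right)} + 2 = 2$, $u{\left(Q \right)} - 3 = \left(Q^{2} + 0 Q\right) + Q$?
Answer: $275$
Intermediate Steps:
$u{\left(Q \right)} = 3 + Q + Q^{2}$ ($u{\left(Q \right)} = 3 + \left(\left(Q^{2} + 0 Q\right) + Q\right) = 3 + \left(\left(Q^{2} + 0\right) + Q\right) = 3 + \left(Q^{2} + Q\right) = 3 + \left(Q + Q^{2}\right) = 3 + Q + Q^{2}$)
$k{\left(H \right)} = 0$ ($k{\left(H \right)} = -2 + 2 = 0$)
$11 \left(u{\left(5 \right)} - 8\right) - k{\left(-13 \right)} = 11 \left(\left(3 + 5 + 5^{2}\right) - 8\right) - 0 = 11 \left(\left(3 + 5 + 25\right) - 8\right) + 0 = 11 \left(33 - 8\right) + 0 = 11 \cdot 25 + 0 = 275 + 0 = 275$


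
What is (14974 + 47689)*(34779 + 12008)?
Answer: 2931813781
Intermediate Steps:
(14974 + 47689)*(34779 + 12008) = 62663*46787 = 2931813781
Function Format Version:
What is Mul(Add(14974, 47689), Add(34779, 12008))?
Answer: 2931813781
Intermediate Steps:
Mul(Add(14974, 47689), Add(34779, 12008)) = Mul(62663, 46787) = 2931813781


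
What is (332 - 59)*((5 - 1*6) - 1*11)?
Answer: -3276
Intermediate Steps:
(332 - 59)*((5 - 1*6) - 1*11) = 273*((5 - 6) - 11) = 273*(-1 - 11) = 273*(-12) = -3276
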